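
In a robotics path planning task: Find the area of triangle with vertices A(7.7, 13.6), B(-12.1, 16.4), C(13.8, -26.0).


Area = |x_A(y_B-y_C) + x_B(y_C-y_A) + x_C(y_A-y_B)|/2
= |326.48 + 479.16 + (-38.64)|/2
= 767/2 = 383.5

383.5


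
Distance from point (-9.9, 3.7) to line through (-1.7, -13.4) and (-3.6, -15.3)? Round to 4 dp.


|cross product| = 48.07
|line direction| = sqrt(7.22) = 2.687
Distance = 48.07/sqrt(7.22) = 17.8898

17.8898


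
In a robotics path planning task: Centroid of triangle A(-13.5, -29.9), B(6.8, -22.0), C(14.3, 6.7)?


Centroid = ((x_A+x_B+x_C)/3, (y_A+y_B+y_C)/3)
= (((-13.5)+6.8+14.3)/3, ((-29.9)+(-22)+6.7)/3)
= (2.5333, -15.0667)

(2.5333, -15.0667)


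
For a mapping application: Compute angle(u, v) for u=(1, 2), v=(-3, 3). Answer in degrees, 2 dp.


u.v = 3, |u| = sqrt(5) = 2.2361, |v| = sqrt(18) = 4.2426
cos(theta) = u.v/(|u||v|) = 3/sqrt(90) = 0.316228
theta = acos(0.316228) = 71.57 degrees

71.57 degrees


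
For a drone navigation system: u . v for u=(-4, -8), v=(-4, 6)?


u . v = u_x*v_x + u_y*v_y = (-4)*(-4) + (-8)*6
= 16 + (-48) = -32

-32


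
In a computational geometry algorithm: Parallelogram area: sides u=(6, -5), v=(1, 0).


|u x v| = |6*0 - (-5)*1|
= |0 - (-5)| = 5

5


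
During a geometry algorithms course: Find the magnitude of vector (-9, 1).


|u| = sqrt((-9)^2 + 1^2) = sqrt(82) = 9.0554

9.0554


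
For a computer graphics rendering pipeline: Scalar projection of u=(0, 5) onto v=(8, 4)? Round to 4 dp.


u.v = 20, |v| = sqrt(80) = 8.9443
Scalar projection = u.v / |v| = 20 / sqrt(80) = 2.2361

2.2361


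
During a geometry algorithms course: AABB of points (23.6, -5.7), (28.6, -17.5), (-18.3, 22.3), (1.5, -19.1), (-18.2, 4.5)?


x range: [-18.3, 28.6]
y range: [-19.1, 22.3]
Bounding box: (-18.3,-19.1) to (28.6,22.3)

(-18.3,-19.1) to (28.6,22.3)


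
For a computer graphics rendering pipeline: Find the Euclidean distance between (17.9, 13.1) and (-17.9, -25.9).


dx=-35.8, dy=-39
d^2 = (-35.8)^2 + (-39)^2 = 2802.64
d = sqrt(2802.64) = 52.94

52.94


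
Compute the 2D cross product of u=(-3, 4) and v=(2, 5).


u x v = u_x*v_y - u_y*v_x = (-3)*5 - 4*2
= (-15) - 8 = -23

-23


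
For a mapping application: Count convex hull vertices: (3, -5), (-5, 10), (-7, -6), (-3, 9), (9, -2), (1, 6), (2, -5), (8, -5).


Convex hull vertices (CCW): (-7, -6), (8, -5), (9, -2), (1, 6), (-3, 9), (-5, 10)
Count = 6

6


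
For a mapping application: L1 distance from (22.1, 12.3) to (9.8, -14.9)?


|22.1-9.8| + |12.3-(-14.9)| = 12.3 + 27.2 = 39.5

39.5


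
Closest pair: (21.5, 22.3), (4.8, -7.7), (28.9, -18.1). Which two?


d(P0,P1) = 34.335, d(P0,P2) = 41.0721, d(P1,P2) = 26.2482
Closest: P1 and P2

Closest pair: (4.8, -7.7) and (28.9, -18.1), distance = 26.2482


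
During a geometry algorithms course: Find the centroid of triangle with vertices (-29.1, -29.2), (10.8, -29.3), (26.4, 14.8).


Centroid = ((x_A+x_B+x_C)/3, (y_A+y_B+y_C)/3)
= (((-29.1)+10.8+26.4)/3, ((-29.2)+(-29.3)+14.8)/3)
= (2.7, -14.5667)

(2.7, -14.5667)


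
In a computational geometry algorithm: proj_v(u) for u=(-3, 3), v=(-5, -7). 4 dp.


u.v = -6, |v| = sqrt(74) = 8.6023
Scalar projection = u.v / |v| = -6 / sqrt(74) = -0.6975

-0.6975


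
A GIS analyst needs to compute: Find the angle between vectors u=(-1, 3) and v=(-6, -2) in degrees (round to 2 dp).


u.v = 0, |u| = sqrt(10) = 3.1623, |v| = sqrt(40) = 6.3246
cos(theta) = u.v/(|u||v|) = 0/sqrt(400) = 0
theta = acos(0) = 90 degrees

90 degrees


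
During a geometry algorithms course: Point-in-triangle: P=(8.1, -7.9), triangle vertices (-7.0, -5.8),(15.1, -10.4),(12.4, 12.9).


Cross products: AB x AP = 23.05, BC x BP = 156.35, CA x CP = 323.11
All same sign? yes

Yes, inside


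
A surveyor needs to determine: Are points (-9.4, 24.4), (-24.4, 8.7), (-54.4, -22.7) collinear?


Cross product: ((-24.4)-(-9.4))*((-22.7)-24.4) - (8.7-24.4)*((-54.4)-(-9.4))
= 0

Yes, collinear


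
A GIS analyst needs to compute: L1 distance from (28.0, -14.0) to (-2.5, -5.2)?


|28-(-2.5)| + |(-14)-(-5.2)| = 30.5 + 8.8 = 39.3

39.3


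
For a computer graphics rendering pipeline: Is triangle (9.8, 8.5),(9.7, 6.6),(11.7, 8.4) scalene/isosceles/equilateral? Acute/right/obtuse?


Side lengths squared: AB^2=3.62, BC^2=7.24, CA^2=3.62
Sorted: [3.62, 3.62, 7.24]
By sides: Isosceles, By angles: Right

Isosceles, Right


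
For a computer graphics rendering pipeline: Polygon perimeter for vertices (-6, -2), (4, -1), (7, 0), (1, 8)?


Sides: (-6, -2)->(4, -1): sqrt(101) = 10.049876, (4, -1)->(7, 0): sqrt(10) = 3.162278, (7, 0)->(1, 8): sqrt(100) = 10, (1, 8)->(-6, -2): sqrt(149) = 12.206556
Sum = 35.41871
Perimeter = 35.4187

35.4187


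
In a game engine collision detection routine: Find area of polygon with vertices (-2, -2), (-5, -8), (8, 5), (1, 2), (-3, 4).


Shoelace sum: ((-2)*(-8) - (-5)*(-2)) + ((-5)*5 - 8*(-8)) + (8*2 - 1*5) + (1*4 - (-3)*2) + ((-3)*(-2) - (-2)*4)
= 80
Area = |80|/2 = 40

40


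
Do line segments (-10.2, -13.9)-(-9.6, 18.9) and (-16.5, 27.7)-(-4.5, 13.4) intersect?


Cross products: d1=-409.11, d2=-6.93, d3=231.6, d4=-170.58
d1*d2 < 0 and d3*d4 < 0? no

No, they don't intersect


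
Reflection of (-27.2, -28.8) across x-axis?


Reflection over x-axis: (x,y) -> (x,-y)
(-27.2, -28.8) -> (-27.2, 28.8)

(-27.2, 28.8)


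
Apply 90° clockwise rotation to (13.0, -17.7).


90° CW: (x,y) -> (y, -x)
(13,-17.7) -> (-17.7, -13)

(-17.7, -13)


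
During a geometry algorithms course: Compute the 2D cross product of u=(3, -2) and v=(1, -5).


u x v = u_x*v_y - u_y*v_x = 3*(-5) - (-2)*1
= (-15) - (-2) = -13

-13


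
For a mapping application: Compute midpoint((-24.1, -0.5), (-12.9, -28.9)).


M = (((-24.1)+(-12.9))/2, ((-0.5)+(-28.9))/2)
= (-18.5, -14.7)

(-18.5, -14.7)


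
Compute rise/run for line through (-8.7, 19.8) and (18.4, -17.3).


slope = (y2-y1)/(x2-x1) = ((-17.3)-19.8)/(18.4-(-8.7)) = (-37.1)/27.1 = -1.369

-1.369


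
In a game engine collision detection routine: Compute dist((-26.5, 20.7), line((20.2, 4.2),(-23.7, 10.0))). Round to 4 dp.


|cross product| = 453.49
|line direction| = sqrt(1960.85) = 44.2815
Distance = 453.49/sqrt(1960.85) = 10.2411

10.2411


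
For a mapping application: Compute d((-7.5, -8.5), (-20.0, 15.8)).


dx=-12.5, dy=24.3
d^2 = (-12.5)^2 + 24.3^2 = 746.74
d = sqrt(746.74) = 27.3265

27.3265


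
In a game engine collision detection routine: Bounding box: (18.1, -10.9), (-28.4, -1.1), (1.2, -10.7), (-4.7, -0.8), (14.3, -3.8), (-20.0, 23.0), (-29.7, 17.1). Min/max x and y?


x range: [-29.7, 18.1]
y range: [-10.9, 23]
Bounding box: (-29.7,-10.9) to (18.1,23)

(-29.7,-10.9) to (18.1,23)


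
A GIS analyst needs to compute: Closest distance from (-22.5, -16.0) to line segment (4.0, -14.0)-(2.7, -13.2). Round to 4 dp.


Project P onto AB: t = 1 (clamped to [0,1])
Closest point on segment: (2.7, -13.2)
Distance: 25.3551

25.3551


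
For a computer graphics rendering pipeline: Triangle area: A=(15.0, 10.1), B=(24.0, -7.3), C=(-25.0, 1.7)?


Area = |x_A(y_B-y_C) + x_B(y_C-y_A) + x_C(y_A-y_B)|/2
= |(-135) + (-201.6) + (-435)|/2
= 771.6/2 = 385.8

385.8


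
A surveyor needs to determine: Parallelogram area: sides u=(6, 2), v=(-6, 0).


|u x v| = |6*0 - 2*(-6)|
= |0 - (-12)| = 12

12


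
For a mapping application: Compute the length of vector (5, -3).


|u| = sqrt(5^2 + (-3)^2) = sqrt(34) = 5.831

5.831


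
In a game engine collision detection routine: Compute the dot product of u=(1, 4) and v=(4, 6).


u . v = u_x*v_x + u_y*v_y = 1*4 + 4*6
= 4 + 24 = 28

28


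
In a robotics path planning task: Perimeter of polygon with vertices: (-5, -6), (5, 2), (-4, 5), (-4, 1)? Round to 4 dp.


Sides: (-5, -6)->(5, 2): sqrt(164) = 12.806248, (5, 2)->(-4, 5): sqrt(90) = 9.486833, (-4, 5)->(-4, 1): sqrt(16) = 4, (-4, 1)->(-5, -6): sqrt(50) = 7.071068
Sum = 33.364149
Perimeter = 33.3641

33.3641


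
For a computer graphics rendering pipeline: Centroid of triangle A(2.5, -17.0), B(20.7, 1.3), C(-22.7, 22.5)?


Centroid = ((x_A+x_B+x_C)/3, (y_A+y_B+y_C)/3)
= ((2.5+20.7+(-22.7))/3, ((-17)+1.3+22.5)/3)
= (0.1667, 2.2667)

(0.1667, 2.2667)


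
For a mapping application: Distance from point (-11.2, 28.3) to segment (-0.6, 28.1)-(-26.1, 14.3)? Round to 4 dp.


Project P onto AB: t = 0.3182 (clamped to [0,1])
Closest point on segment: (-8.7151, 23.7083)
Distance: 5.221

5.221


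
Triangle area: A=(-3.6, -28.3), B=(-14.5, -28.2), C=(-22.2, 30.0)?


Area = |x_A(y_B-y_C) + x_B(y_C-y_A) + x_C(y_A-y_B)|/2
= |209.52 + (-845.35) + 2.22|/2
= 633.61/2 = 316.805

316.805


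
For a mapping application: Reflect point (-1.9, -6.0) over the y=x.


Reflection over y=x: (x,y) -> (y,x)
(-1.9, -6) -> (-6, -1.9)

(-6, -1.9)


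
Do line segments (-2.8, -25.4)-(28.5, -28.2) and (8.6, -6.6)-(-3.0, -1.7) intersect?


Cross products: d1=273.94, d2=153.05, d3=620.36, d4=741.25
d1*d2 < 0 and d3*d4 < 0? no

No, they don't intersect


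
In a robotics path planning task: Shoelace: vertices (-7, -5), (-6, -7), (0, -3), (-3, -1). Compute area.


Shoelace sum: ((-7)*(-7) - (-6)*(-5)) + ((-6)*(-3) - 0*(-7)) + (0*(-1) - (-3)*(-3)) + ((-3)*(-5) - (-7)*(-1))
= 36
Area = |36|/2 = 18

18


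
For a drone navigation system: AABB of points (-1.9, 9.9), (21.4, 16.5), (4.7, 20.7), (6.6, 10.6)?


x range: [-1.9, 21.4]
y range: [9.9, 20.7]
Bounding box: (-1.9,9.9) to (21.4,20.7)

(-1.9,9.9) to (21.4,20.7)


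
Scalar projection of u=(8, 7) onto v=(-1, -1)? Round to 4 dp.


u.v = -15, |v| = sqrt(2) = 1.4142
Scalar projection = u.v / |v| = -15 / sqrt(2) = -10.6066

-10.6066


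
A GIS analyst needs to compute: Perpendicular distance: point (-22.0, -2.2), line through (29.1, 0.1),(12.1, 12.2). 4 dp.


|cross product| = 657.41
|line direction| = sqrt(435.41) = 20.8665
Distance = 657.41/sqrt(435.41) = 31.5056

31.5056


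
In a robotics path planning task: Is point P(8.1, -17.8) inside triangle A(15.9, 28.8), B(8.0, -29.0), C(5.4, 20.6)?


Cross products: AB x AP = -82.7, BC x BP = -34.08, CA x CP = -425.34
All same sign? yes

Yes, inside


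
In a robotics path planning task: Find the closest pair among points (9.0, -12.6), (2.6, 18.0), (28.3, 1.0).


d(P0,P1) = 31.2621, d(P0,P2) = 23.6104, d(P1,P2) = 30.8138
Closest: P0 and P2

Closest pair: (9.0, -12.6) and (28.3, 1.0), distance = 23.6104


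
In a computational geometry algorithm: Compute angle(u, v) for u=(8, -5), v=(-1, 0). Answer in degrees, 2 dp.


u.v = -8, |u| = sqrt(89) = 9.434, |v| = sqrt(1) = 1
cos(theta) = u.v/(|u||v|) = -8/sqrt(89) = -0.847998
theta = acos(-0.847998) = 147.99 degrees

147.99 degrees


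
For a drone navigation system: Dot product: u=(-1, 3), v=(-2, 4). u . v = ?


u . v = u_x*v_x + u_y*v_y = (-1)*(-2) + 3*4
= 2 + 12 = 14

14


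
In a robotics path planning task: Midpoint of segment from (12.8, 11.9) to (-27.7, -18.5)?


M = ((12.8+(-27.7))/2, (11.9+(-18.5))/2)
= (-7.45, -3.3)

(-7.45, -3.3)


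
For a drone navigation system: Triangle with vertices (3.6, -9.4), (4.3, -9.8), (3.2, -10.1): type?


Side lengths squared: AB^2=0.65, BC^2=1.3, CA^2=0.65
Sorted: [0.65, 0.65, 1.3]
By sides: Isosceles, By angles: Right

Isosceles, Right


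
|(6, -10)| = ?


|u| = sqrt(6^2 + (-10)^2) = sqrt(136) = 11.6619

11.6619


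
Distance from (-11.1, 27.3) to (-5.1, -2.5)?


dx=6, dy=-29.8
d^2 = 6^2 + (-29.8)^2 = 924.04
d = sqrt(924.04) = 30.398

30.398


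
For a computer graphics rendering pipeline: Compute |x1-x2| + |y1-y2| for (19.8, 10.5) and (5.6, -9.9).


|19.8-5.6| + |10.5-(-9.9)| = 14.2 + 20.4 = 34.6

34.6


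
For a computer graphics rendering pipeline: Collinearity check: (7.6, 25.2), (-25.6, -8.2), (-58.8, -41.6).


Cross product: ((-25.6)-7.6)*((-41.6)-25.2) - ((-8.2)-25.2)*((-58.8)-7.6)
= 0

Yes, collinear


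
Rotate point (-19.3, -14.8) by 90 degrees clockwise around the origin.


90° CW: (x,y) -> (y, -x)
(-19.3,-14.8) -> (-14.8, 19.3)

(-14.8, 19.3)


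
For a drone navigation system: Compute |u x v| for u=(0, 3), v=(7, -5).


|u x v| = |0*(-5) - 3*7|
= |0 - 21| = 21

21


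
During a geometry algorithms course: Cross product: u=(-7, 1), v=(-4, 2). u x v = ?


u x v = u_x*v_y - u_y*v_x = (-7)*2 - 1*(-4)
= (-14) - (-4) = -10

-10


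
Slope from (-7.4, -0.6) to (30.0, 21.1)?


slope = (y2-y1)/(x2-x1) = (21.1-(-0.6))/(30-(-7.4)) = 21.7/37.4 = 0.5802

0.5802


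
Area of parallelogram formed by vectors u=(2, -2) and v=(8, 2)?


|u x v| = |2*2 - (-2)*8|
= |4 - (-16)| = 20

20


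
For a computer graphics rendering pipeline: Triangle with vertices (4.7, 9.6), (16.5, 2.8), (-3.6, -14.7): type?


Side lengths squared: AB^2=185.48, BC^2=710.26, CA^2=659.38
Sorted: [185.48, 659.38, 710.26]
By sides: Scalene, By angles: Acute

Scalene, Acute


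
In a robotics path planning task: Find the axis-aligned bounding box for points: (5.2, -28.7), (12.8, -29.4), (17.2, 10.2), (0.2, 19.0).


x range: [0.2, 17.2]
y range: [-29.4, 19]
Bounding box: (0.2,-29.4) to (17.2,19)

(0.2,-29.4) to (17.2,19)


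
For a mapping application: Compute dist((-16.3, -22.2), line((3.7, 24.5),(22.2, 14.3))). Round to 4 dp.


|cross product| = 1067.95
|line direction| = sqrt(446.29) = 21.1256
Distance = 1067.95/sqrt(446.29) = 50.5525

50.5525


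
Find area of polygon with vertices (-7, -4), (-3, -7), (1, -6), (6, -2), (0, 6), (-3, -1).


Shoelace sum: ((-7)*(-7) - (-3)*(-4)) + ((-3)*(-6) - 1*(-7)) + (1*(-2) - 6*(-6)) + (6*6 - 0*(-2)) + (0*(-1) - (-3)*6) + ((-3)*(-4) - (-7)*(-1))
= 155
Area = |155|/2 = 77.5

77.5


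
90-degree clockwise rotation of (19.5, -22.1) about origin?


90° CW: (x,y) -> (y, -x)
(19.5,-22.1) -> (-22.1, -19.5)

(-22.1, -19.5)


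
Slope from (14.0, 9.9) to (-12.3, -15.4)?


slope = (y2-y1)/(x2-x1) = ((-15.4)-9.9)/((-12.3)-14) = (-25.3)/(-26.3) = 0.962

0.962


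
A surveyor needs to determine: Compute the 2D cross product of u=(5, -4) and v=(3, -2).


u x v = u_x*v_y - u_y*v_x = 5*(-2) - (-4)*3
= (-10) - (-12) = 2

2


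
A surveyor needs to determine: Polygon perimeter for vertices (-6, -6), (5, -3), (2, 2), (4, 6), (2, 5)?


Sides: (-6, -6)->(5, -3): sqrt(130) = 11.401754, (5, -3)->(2, 2): sqrt(34) = 5.830952, (2, 2)->(4, 6): sqrt(20) = 4.472136, (4, 6)->(2, 5): sqrt(5) = 2.236068, (2, 5)->(-6, -6): sqrt(185) = 13.601471
Sum = 37.542381
Perimeter = 37.5424

37.5424


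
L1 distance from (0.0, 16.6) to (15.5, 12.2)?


|0-15.5| + |16.6-12.2| = 15.5 + 4.4 = 19.9

19.9


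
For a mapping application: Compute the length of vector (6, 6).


|u| = sqrt(6^2 + 6^2) = sqrt(72) = 8.4853

8.4853


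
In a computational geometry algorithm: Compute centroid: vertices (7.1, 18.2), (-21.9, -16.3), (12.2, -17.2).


Centroid = ((x_A+x_B+x_C)/3, (y_A+y_B+y_C)/3)
= ((7.1+(-21.9)+12.2)/3, (18.2+(-16.3)+(-17.2))/3)
= (-0.8667, -5.1)

(-0.8667, -5.1)


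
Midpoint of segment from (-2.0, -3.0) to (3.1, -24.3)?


M = (((-2)+3.1)/2, ((-3)+(-24.3))/2)
= (0.55, -13.65)

(0.55, -13.65)


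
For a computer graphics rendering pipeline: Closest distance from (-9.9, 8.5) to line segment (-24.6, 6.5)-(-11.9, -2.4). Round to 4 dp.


Project P onto AB: t = 0.7022 (clamped to [0,1])
Closest point on segment: (-15.6815, 0.25)
Distance: 10.0741

10.0741


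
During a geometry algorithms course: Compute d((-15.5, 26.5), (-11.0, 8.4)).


dx=4.5, dy=-18.1
d^2 = 4.5^2 + (-18.1)^2 = 347.86
d = sqrt(347.86) = 18.651

18.651


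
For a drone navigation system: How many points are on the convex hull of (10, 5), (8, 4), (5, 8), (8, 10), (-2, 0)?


Convex hull vertices (CCW): (-2, 0), (8, 4), (10, 5), (8, 10), (5, 8)
Count = 5

5


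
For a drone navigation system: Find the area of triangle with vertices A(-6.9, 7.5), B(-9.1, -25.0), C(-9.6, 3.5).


Area = |x_A(y_B-y_C) + x_B(y_C-y_A) + x_C(y_A-y_B)|/2
= |196.65 + 36.4 + (-312)|/2
= 78.95/2 = 39.475

39.475


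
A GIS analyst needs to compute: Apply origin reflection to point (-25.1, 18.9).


Reflection over origin: (x,y) -> (-x,-y)
(-25.1, 18.9) -> (25.1, -18.9)

(25.1, -18.9)


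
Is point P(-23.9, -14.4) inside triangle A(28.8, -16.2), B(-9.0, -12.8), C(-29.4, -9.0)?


Cross products: AB x AP = 111.14, BC x BP = 89.26, CA x CP = -274.68
All same sign? no

No, outside


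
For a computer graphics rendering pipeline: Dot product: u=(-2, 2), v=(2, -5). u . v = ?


u . v = u_x*v_x + u_y*v_y = (-2)*2 + 2*(-5)
= (-4) + (-10) = -14

-14


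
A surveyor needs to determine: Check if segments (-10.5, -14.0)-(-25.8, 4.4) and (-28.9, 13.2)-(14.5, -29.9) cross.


Cross products: d1=-387.44, d2=-248.31, d3=-77.6, d4=-216.73
d1*d2 < 0 and d3*d4 < 0? no

No, they don't intersect


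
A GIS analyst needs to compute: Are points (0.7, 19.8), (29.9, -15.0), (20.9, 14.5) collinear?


Cross product: (29.9-0.7)*(14.5-19.8) - ((-15)-19.8)*(20.9-0.7)
= 548.2

No, not collinear


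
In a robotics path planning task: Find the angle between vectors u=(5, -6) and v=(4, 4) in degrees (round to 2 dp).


u.v = -4, |u| = sqrt(61) = 7.8102, |v| = sqrt(32) = 5.6569
cos(theta) = u.v/(|u||v|) = -4/sqrt(1952) = -0.090536
theta = acos(-0.090536) = 95.19 degrees

95.19 degrees


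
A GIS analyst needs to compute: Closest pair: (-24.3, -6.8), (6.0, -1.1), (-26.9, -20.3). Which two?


d(P0,P1) = 30.8315, d(P0,P2) = 13.7481, d(P1,P2) = 38.0927
Closest: P0 and P2

Closest pair: (-24.3, -6.8) and (-26.9, -20.3), distance = 13.7481


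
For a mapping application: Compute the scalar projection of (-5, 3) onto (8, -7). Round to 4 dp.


u.v = -61, |v| = sqrt(113) = 10.6301
Scalar projection = u.v / |v| = -61 / sqrt(113) = -5.7384

-5.7384


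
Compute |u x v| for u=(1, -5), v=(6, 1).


|u x v| = |1*1 - (-5)*6|
= |1 - (-30)| = 31

31


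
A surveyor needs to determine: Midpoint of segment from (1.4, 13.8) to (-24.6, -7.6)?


M = ((1.4+(-24.6))/2, (13.8+(-7.6))/2)
= (-11.6, 3.1)

(-11.6, 3.1)


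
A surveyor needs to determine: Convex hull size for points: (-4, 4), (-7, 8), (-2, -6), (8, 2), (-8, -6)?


Convex hull vertices (CCW): (-8, -6), (-2, -6), (8, 2), (-7, 8)
Count = 4

4


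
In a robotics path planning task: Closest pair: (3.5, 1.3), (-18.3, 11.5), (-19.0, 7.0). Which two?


d(P0,P1) = 24.0682, d(P0,P2) = 23.2108, d(P1,P2) = 4.5541
Closest: P1 and P2

Closest pair: (-18.3, 11.5) and (-19.0, 7.0), distance = 4.5541


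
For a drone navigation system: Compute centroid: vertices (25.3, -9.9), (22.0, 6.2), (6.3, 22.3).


Centroid = ((x_A+x_B+x_C)/3, (y_A+y_B+y_C)/3)
= ((25.3+22+6.3)/3, ((-9.9)+6.2+22.3)/3)
= (17.8667, 6.2)

(17.8667, 6.2)


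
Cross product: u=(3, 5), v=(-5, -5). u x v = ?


u x v = u_x*v_y - u_y*v_x = 3*(-5) - 5*(-5)
= (-15) - (-25) = 10

10


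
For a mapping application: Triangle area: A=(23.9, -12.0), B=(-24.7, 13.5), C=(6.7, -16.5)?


Area = |x_A(y_B-y_C) + x_B(y_C-y_A) + x_C(y_A-y_B)|/2
= |717 + 111.15 + (-170.85)|/2
= 657.3/2 = 328.65

328.65


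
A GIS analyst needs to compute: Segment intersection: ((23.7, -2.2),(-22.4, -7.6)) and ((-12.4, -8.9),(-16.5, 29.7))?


Cross products: d1=-1420.93, d2=380.67, d3=113.93, d4=-1687.67
d1*d2 < 0 and d3*d4 < 0? yes

Yes, they intersect


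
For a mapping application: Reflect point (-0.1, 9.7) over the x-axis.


Reflection over x-axis: (x,y) -> (x,-y)
(-0.1, 9.7) -> (-0.1, -9.7)

(-0.1, -9.7)


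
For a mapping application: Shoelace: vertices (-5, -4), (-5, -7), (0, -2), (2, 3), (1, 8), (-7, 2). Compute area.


Shoelace sum: ((-5)*(-7) - (-5)*(-4)) + ((-5)*(-2) - 0*(-7)) + (0*3 - 2*(-2)) + (2*8 - 1*3) + (1*2 - (-7)*8) + ((-7)*(-4) - (-5)*2)
= 138
Area = |138|/2 = 69

69


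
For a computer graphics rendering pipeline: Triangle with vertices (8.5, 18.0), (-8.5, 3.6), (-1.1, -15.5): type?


Side lengths squared: AB^2=496.36, BC^2=419.57, CA^2=1214.41
Sorted: [419.57, 496.36, 1214.41]
By sides: Scalene, By angles: Obtuse

Scalene, Obtuse


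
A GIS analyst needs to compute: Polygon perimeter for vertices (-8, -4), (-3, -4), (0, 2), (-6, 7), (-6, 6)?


Sides: (-8, -4)->(-3, -4): sqrt(25) = 5, (-3, -4)->(0, 2): sqrt(45) = 6.708204, (0, 2)->(-6, 7): sqrt(61) = 7.81025, (-6, 7)->(-6, 6): sqrt(1) = 1, (-6, 6)->(-8, -4): sqrt(104) = 10.198039
Sum = 30.716493
Perimeter = 30.7165

30.7165


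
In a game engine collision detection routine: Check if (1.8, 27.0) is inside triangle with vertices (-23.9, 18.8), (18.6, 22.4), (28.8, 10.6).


Cross products: AB x AP = 255.98, BC x BP = -151.32, CA x CP = -642.88
All same sign? no

No, outside


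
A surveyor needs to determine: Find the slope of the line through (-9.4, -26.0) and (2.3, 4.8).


slope = (y2-y1)/(x2-x1) = (4.8-(-26))/(2.3-(-9.4)) = 30.8/11.7 = 2.6325

2.6325


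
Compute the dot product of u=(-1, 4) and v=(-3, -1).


u . v = u_x*v_x + u_y*v_y = (-1)*(-3) + 4*(-1)
= 3 + (-4) = -1

-1


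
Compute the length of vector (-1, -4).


|u| = sqrt((-1)^2 + (-4)^2) = sqrt(17) = 4.1231

4.1231


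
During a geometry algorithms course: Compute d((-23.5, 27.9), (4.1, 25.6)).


dx=27.6, dy=-2.3
d^2 = 27.6^2 + (-2.3)^2 = 767.05
d = sqrt(767.05) = 27.6957

27.6957


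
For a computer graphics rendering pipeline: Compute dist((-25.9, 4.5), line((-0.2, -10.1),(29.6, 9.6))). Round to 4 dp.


|cross product| = 941.37
|line direction| = sqrt(1276.13) = 35.723
Distance = 941.37/sqrt(1276.13) = 26.352

26.352


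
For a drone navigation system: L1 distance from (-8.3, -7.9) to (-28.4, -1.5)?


|(-8.3)-(-28.4)| + |(-7.9)-(-1.5)| = 20.1 + 6.4 = 26.5

26.5


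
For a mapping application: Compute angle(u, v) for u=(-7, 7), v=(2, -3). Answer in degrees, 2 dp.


u.v = -35, |u| = sqrt(98) = 9.8995, |v| = sqrt(13) = 3.6056
cos(theta) = u.v/(|u||v|) = -35/sqrt(1274) = -0.980581
theta = acos(-0.980581) = 168.69 degrees

168.69 degrees


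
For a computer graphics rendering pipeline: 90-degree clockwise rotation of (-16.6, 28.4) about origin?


90° CW: (x,y) -> (y, -x)
(-16.6,28.4) -> (28.4, 16.6)

(28.4, 16.6)


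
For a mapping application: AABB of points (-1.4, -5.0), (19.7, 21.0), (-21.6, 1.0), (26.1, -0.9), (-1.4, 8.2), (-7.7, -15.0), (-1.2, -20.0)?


x range: [-21.6, 26.1]
y range: [-20, 21]
Bounding box: (-21.6,-20) to (26.1,21)

(-21.6,-20) to (26.1,21)


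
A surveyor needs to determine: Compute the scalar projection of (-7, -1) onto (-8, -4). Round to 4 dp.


u.v = 60, |v| = sqrt(80) = 8.9443
Scalar projection = u.v / |v| = 60 / sqrt(80) = 6.7082

6.7082


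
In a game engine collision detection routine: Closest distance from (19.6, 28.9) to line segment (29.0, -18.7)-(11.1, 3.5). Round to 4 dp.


Project P onto AB: t = 1 (clamped to [0,1])
Closest point on segment: (11.1, 3.5)
Distance: 26.7845

26.7845


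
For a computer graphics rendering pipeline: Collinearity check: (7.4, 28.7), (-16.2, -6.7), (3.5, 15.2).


Cross product: ((-16.2)-7.4)*(15.2-28.7) - ((-6.7)-28.7)*(3.5-7.4)
= 180.54

No, not collinear


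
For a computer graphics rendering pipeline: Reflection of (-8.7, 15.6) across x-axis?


Reflection over x-axis: (x,y) -> (x,-y)
(-8.7, 15.6) -> (-8.7, -15.6)

(-8.7, -15.6)


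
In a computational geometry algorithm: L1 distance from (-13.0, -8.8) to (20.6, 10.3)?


|(-13)-20.6| + |(-8.8)-10.3| = 33.6 + 19.1 = 52.7

52.7


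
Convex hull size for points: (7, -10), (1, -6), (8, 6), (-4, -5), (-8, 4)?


Convex hull vertices (CCW): (-8, 4), (-4, -5), (7, -10), (8, 6)
Count = 4

4


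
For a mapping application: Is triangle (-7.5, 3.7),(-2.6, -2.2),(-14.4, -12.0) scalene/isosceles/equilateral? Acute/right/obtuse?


Side lengths squared: AB^2=58.82, BC^2=235.28, CA^2=294.1
Sorted: [58.82, 235.28, 294.1]
By sides: Scalene, By angles: Right

Scalene, Right


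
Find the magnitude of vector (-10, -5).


|u| = sqrt((-10)^2 + (-5)^2) = sqrt(125) = 11.1803

11.1803


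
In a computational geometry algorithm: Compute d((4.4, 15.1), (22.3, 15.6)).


dx=17.9, dy=0.5
d^2 = 17.9^2 + 0.5^2 = 320.66
d = sqrt(320.66) = 17.907

17.907


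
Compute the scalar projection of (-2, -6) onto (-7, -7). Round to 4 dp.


u.v = 56, |v| = sqrt(98) = 9.8995
Scalar projection = u.v / |v| = 56 / sqrt(98) = 5.6569

5.6569


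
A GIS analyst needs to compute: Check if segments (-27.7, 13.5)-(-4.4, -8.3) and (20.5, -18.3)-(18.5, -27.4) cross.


Cross products: d1=-502.22, d2=-246.59, d3=309.82, d4=54.19
d1*d2 < 0 and d3*d4 < 0? no

No, they don't intersect


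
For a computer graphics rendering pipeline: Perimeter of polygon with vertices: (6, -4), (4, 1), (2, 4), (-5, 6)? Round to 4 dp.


Sides: (6, -4)->(4, 1): sqrt(29) = 5.385165, (4, 1)->(2, 4): sqrt(13) = 3.605551, (2, 4)->(-5, 6): sqrt(53) = 7.28011, (-5, 6)->(6, -4): sqrt(221) = 14.866069
Sum = 31.136895
Perimeter = 31.1369

31.1369


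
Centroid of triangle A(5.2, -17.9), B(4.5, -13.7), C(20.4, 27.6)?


Centroid = ((x_A+x_B+x_C)/3, (y_A+y_B+y_C)/3)
= ((5.2+4.5+20.4)/3, ((-17.9)+(-13.7)+27.6)/3)
= (10.0333, -1.3333)

(10.0333, -1.3333)


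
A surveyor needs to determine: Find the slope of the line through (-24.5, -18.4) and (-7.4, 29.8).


slope = (y2-y1)/(x2-x1) = (29.8-(-18.4))/((-7.4)-(-24.5)) = 48.2/17.1 = 2.8187

2.8187


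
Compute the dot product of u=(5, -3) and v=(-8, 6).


u . v = u_x*v_x + u_y*v_y = 5*(-8) + (-3)*6
= (-40) + (-18) = -58

-58


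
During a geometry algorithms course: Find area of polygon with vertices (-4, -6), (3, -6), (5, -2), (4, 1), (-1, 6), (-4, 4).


Shoelace sum: ((-4)*(-6) - 3*(-6)) + (3*(-2) - 5*(-6)) + (5*1 - 4*(-2)) + (4*6 - (-1)*1) + ((-1)*4 - (-4)*6) + ((-4)*(-6) - (-4)*4)
= 164
Area = |164|/2 = 82

82


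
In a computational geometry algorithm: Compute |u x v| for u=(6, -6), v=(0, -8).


|u x v| = |6*(-8) - (-6)*0|
= |(-48) - 0| = 48

48


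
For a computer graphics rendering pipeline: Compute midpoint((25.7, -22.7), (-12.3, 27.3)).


M = ((25.7+(-12.3))/2, ((-22.7)+27.3)/2)
= (6.7, 2.3)

(6.7, 2.3)


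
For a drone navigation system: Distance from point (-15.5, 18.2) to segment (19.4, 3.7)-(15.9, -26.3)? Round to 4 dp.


Project P onto AB: t = 0 (clamped to [0,1])
Closest point on segment: (19.4, 3.7)
Distance: 37.7923

37.7923


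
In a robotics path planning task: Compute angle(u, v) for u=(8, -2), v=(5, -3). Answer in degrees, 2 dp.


u.v = 46, |u| = sqrt(68) = 8.2462, |v| = sqrt(34) = 5.831
cos(theta) = u.v/(|u||v|) = 46/sqrt(2312) = 0.956674
theta = acos(0.956674) = 16.93 degrees

16.93 degrees


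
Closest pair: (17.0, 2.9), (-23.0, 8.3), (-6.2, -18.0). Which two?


d(P0,P1) = 40.3629, d(P0,P2) = 31.2258, d(P1,P2) = 31.2079
Closest: P1 and P2

Closest pair: (-23.0, 8.3) and (-6.2, -18.0), distance = 31.2079


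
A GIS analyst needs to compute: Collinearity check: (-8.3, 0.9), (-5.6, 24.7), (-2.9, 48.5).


Cross product: ((-5.6)-(-8.3))*(48.5-0.9) - (24.7-0.9)*((-2.9)-(-8.3))
= 0

Yes, collinear


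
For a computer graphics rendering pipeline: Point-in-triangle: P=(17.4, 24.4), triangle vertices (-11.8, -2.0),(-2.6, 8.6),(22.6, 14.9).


Cross products: AB x AP = -66.64, BC x BP = 272.16, CA x CP = -414.68
All same sign? no

No, outside


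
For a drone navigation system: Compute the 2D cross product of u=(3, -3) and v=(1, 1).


u x v = u_x*v_y - u_y*v_x = 3*1 - (-3)*1
= 3 - (-3) = 6

6


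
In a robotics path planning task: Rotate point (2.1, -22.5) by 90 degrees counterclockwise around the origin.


90° CCW: (x,y) -> (-y, x)
(2.1,-22.5) -> (22.5, 2.1)

(22.5, 2.1)


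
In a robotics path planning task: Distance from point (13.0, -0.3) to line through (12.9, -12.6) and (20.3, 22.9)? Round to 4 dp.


|cross product| = 87.47
|line direction| = sqrt(1315.01) = 36.2631
Distance = 87.47/sqrt(1315.01) = 2.4121

2.4121


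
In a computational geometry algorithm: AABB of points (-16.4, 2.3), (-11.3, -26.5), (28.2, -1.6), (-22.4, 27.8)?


x range: [-22.4, 28.2]
y range: [-26.5, 27.8]
Bounding box: (-22.4,-26.5) to (28.2,27.8)

(-22.4,-26.5) to (28.2,27.8)


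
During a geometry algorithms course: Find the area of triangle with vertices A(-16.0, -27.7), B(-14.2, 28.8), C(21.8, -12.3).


Area = |x_A(y_B-y_C) + x_B(y_C-y_A) + x_C(y_A-y_B)|/2
= |(-657.6) + (-218.68) + (-1231.7)|/2
= 2107.98/2 = 1053.99

1053.99


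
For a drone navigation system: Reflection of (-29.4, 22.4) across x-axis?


Reflection over x-axis: (x,y) -> (x,-y)
(-29.4, 22.4) -> (-29.4, -22.4)

(-29.4, -22.4)


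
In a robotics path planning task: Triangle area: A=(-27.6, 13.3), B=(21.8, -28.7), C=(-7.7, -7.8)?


Area = |x_A(y_B-y_C) + x_B(y_C-y_A) + x_C(y_A-y_B)|/2
= |576.84 + (-459.98) + (-323.4)|/2
= 206.54/2 = 103.27

103.27


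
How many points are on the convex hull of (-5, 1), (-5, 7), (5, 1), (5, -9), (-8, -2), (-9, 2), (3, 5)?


Convex hull vertices (CCW): (-9, 2), (-8, -2), (5, -9), (5, 1), (3, 5), (-5, 7)
Count = 6

6


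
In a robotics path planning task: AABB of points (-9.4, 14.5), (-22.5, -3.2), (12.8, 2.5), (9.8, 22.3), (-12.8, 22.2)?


x range: [-22.5, 12.8]
y range: [-3.2, 22.3]
Bounding box: (-22.5,-3.2) to (12.8,22.3)

(-22.5,-3.2) to (12.8,22.3)


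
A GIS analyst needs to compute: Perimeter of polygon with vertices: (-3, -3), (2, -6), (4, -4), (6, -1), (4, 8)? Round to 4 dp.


Sides: (-3, -3)->(2, -6): sqrt(34) = 5.830952, (2, -6)->(4, -4): sqrt(8) = 2.828427, (4, -4)->(6, -1): sqrt(13) = 3.605551, (6, -1)->(4, 8): sqrt(85) = 9.219544, (4, 8)->(-3, -3): sqrt(170) = 13.038405
Sum = 34.522879
Perimeter = 34.5229

34.5229


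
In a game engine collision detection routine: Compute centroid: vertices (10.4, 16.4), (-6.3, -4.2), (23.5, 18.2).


Centroid = ((x_A+x_B+x_C)/3, (y_A+y_B+y_C)/3)
= ((10.4+(-6.3)+23.5)/3, (16.4+(-4.2)+18.2)/3)
= (9.2, 10.1333)

(9.2, 10.1333)


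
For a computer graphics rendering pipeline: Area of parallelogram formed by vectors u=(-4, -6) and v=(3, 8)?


|u x v| = |(-4)*8 - (-6)*3|
= |(-32) - (-18)| = 14

14


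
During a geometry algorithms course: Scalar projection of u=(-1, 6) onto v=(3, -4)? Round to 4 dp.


u.v = -27, |v| = sqrt(25) = 5
Scalar projection = u.v / |v| = -27 / sqrt(25) = -5.4

-5.4


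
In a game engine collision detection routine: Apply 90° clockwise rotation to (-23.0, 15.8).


90° CW: (x,y) -> (y, -x)
(-23,15.8) -> (15.8, 23)

(15.8, 23)


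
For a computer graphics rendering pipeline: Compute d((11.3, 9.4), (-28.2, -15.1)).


dx=-39.5, dy=-24.5
d^2 = (-39.5)^2 + (-24.5)^2 = 2160.5
d = sqrt(2160.5) = 46.4812

46.4812


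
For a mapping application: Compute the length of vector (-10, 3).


|u| = sqrt((-10)^2 + 3^2) = sqrt(109) = 10.4403

10.4403


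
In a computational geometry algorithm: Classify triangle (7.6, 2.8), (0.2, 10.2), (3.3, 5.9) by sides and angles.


Side lengths squared: AB^2=109.52, BC^2=28.1, CA^2=28.1
Sorted: [28.1, 28.1, 109.52]
By sides: Isosceles, By angles: Obtuse

Isosceles, Obtuse


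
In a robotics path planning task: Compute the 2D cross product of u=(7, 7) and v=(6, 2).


u x v = u_x*v_y - u_y*v_x = 7*2 - 7*6
= 14 - 42 = -28

-28


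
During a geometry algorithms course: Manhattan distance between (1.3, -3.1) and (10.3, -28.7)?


|1.3-10.3| + |(-3.1)-(-28.7)| = 9 + 25.6 = 34.6

34.6


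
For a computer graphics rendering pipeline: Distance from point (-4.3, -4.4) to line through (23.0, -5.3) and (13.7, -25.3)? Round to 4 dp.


|cross product| = 554.37
|line direction| = sqrt(486.49) = 22.0565
Distance = 554.37/sqrt(486.49) = 25.1341

25.1341


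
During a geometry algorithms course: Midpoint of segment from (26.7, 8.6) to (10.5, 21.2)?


M = ((26.7+10.5)/2, (8.6+21.2)/2)
= (18.6, 14.9)

(18.6, 14.9)


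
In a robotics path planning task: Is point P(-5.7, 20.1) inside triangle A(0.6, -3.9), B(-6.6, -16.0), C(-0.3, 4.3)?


Cross products: AB x AP = -249.03, BC x BP = 209.16, CA x CP = -30.06
All same sign? no

No, outside


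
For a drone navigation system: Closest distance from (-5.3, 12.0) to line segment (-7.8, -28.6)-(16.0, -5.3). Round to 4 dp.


Project P onto AB: t = 0.9064 (clamped to [0,1])
Closest point on segment: (13.772, -7.4812)
Distance: 27.2628

27.2628


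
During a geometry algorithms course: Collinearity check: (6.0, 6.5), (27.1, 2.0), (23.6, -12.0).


Cross product: (27.1-6)*((-12)-6.5) - (2-6.5)*(23.6-6)
= -311.15

No, not collinear


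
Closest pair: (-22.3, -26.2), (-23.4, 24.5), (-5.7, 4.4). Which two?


d(P0,P1) = 50.7119, d(P0,P2) = 34.8126, d(P1,P2) = 26.7825
Closest: P1 and P2

Closest pair: (-23.4, 24.5) and (-5.7, 4.4), distance = 26.7825


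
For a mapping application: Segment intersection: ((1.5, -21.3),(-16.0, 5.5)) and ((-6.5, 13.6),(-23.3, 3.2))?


Cross products: d1=669.52, d2=37.28, d3=-396.35, d4=235.89
d1*d2 < 0 and d3*d4 < 0? no

No, they don't intersect


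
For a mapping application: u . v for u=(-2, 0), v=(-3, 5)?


u . v = u_x*v_x + u_y*v_y = (-2)*(-3) + 0*5
= 6 + 0 = 6

6


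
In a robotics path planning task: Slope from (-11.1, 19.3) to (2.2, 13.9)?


slope = (y2-y1)/(x2-x1) = (13.9-19.3)/(2.2-(-11.1)) = (-5.4)/13.3 = -0.406

-0.406


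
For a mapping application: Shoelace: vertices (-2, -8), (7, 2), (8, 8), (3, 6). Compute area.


Shoelace sum: ((-2)*2 - 7*(-8)) + (7*8 - 8*2) + (8*6 - 3*8) + (3*(-8) - (-2)*6)
= 104
Area = |104|/2 = 52

52


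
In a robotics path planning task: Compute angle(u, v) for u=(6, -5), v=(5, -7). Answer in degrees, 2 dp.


u.v = 65, |u| = sqrt(61) = 7.8102, |v| = sqrt(74) = 8.6023
cos(theta) = u.v/(|u||v|) = 65/sqrt(4514) = 0.967459
theta = acos(0.967459) = 14.66 degrees

14.66 degrees


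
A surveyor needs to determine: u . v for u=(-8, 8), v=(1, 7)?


u . v = u_x*v_x + u_y*v_y = (-8)*1 + 8*7
= (-8) + 56 = 48

48


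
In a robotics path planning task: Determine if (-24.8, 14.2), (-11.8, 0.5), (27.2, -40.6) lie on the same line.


Cross product: ((-11.8)-(-24.8))*((-40.6)-14.2) - (0.5-14.2)*(27.2-(-24.8))
= 0

Yes, collinear


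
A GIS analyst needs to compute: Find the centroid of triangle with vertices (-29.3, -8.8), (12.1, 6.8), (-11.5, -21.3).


Centroid = ((x_A+x_B+x_C)/3, (y_A+y_B+y_C)/3)
= (((-29.3)+12.1+(-11.5))/3, ((-8.8)+6.8+(-21.3))/3)
= (-9.5667, -7.7667)

(-9.5667, -7.7667)


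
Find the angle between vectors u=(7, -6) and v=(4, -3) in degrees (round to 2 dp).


u.v = 46, |u| = sqrt(85) = 9.2195, |v| = sqrt(25) = 5
cos(theta) = u.v/(|u||v|) = 46/sqrt(2125) = 0.99788
theta = acos(0.99788) = 3.73 degrees

3.73 degrees


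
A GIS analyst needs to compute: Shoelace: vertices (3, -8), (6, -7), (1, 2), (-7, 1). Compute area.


Shoelace sum: (3*(-7) - 6*(-8)) + (6*2 - 1*(-7)) + (1*1 - (-7)*2) + ((-7)*(-8) - 3*1)
= 114
Area = |114|/2 = 57

57


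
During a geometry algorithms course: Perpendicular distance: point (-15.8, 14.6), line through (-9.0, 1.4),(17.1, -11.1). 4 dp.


|cross product| = 259.52
|line direction| = sqrt(837.46) = 28.9389
Distance = 259.52/sqrt(837.46) = 8.9679

8.9679


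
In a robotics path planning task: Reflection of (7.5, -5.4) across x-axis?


Reflection over x-axis: (x,y) -> (x,-y)
(7.5, -5.4) -> (7.5, 5.4)

(7.5, 5.4)


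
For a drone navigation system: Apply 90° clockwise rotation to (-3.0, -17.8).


90° CW: (x,y) -> (y, -x)
(-3,-17.8) -> (-17.8, 3)

(-17.8, 3)


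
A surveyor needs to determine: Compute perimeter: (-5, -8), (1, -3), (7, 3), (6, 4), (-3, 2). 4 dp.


Sides: (-5, -8)->(1, -3): sqrt(61) = 7.81025, (1, -3)->(7, 3): sqrt(72) = 8.485281, (7, 3)->(6, 4): sqrt(2) = 1.414214, (6, 4)->(-3, 2): sqrt(85) = 9.219544, (-3, 2)->(-5, -8): sqrt(104) = 10.198039
Sum = 37.127328
Perimeter = 37.1273

37.1273


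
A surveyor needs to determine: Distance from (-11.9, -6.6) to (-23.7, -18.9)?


dx=-11.8, dy=-12.3
d^2 = (-11.8)^2 + (-12.3)^2 = 290.53
d = sqrt(290.53) = 17.0449

17.0449


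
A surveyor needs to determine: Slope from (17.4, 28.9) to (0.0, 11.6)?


slope = (y2-y1)/(x2-x1) = (11.6-28.9)/(0-17.4) = (-17.3)/(-17.4) = 0.9943

0.9943


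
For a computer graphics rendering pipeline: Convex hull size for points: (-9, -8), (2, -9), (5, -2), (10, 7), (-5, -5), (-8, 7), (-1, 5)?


Convex hull vertices (CCW): (-9, -8), (2, -9), (10, 7), (-8, 7)
Count = 4

4


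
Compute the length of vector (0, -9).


|u| = sqrt(0^2 + (-9)^2) = sqrt(81) = 9

9


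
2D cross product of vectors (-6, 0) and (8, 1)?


u x v = u_x*v_y - u_y*v_x = (-6)*1 - 0*8
= (-6) - 0 = -6

-6


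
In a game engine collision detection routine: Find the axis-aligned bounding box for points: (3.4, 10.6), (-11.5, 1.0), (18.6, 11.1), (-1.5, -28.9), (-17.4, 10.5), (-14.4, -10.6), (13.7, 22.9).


x range: [-17.4, 18.6]
y range: [-28.9, 22.9]
Bounding box: (-17.4,-28.9) to (18.6,22.9)

(-17.4,-28.9) to (18.6,22.9)


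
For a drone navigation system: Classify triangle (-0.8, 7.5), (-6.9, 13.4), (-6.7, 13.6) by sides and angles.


Side lengths squared: AB^2=72.02, BC^2=0.08, CA^2=72.02
Sorted: [0.08, 72.02, 72.02]
By sides: Isosceles, By angles: Acute

Isosceles, Acute


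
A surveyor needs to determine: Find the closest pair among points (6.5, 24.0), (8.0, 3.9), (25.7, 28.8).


d(P0,P1) = 20.1559, d(P0,P2) = 19.7909, d(P1,P2) = 30.55
Closest: P0 and P2

Closest pair: (6.5, 24.0) and (25.7, 28.8), distance = 19.7909


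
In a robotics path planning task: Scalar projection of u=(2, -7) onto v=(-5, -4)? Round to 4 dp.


u.v = 18, |v| = sqrt(41) = 6.4031
Scalar projection = u.v / |v| = 18 / sqrt(41) = 2.8111

2.8111


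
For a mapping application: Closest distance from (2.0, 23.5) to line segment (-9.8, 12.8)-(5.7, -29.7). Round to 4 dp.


Project P onto AB: t = 0 (clamped to [0,1])
Closest point on segment: (-9.8, 12.8)
Distance: 15.9289

15.9289


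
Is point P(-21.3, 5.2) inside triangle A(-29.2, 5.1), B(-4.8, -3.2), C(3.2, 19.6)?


Cross products: AB x AP = 68.01, BC x BP = 443.4, CA x CP = 111.31
All same sign? yes

Yes, inside


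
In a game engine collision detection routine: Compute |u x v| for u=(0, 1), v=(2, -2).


|u x v| = |0*(-2) - 1*2|
= |0 - 2| = 2

2


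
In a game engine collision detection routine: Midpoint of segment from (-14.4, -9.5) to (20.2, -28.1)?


M = (((-14.4)+20.2)/2, ((-9.5)+(-28.1))/2)
= (2.9, -18.8)

(2.9, -18.8)


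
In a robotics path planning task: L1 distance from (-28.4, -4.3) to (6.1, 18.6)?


|(-28.4)-6.1| + |(-4.3)-18.6| = 34.5 + 22.9 = 57.4

57.4


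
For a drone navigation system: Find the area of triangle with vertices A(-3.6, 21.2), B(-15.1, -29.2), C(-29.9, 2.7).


Area = |x_A(y_B-y_C) + x_B(y_C-y_A) + x_C(y_A-y_B)|/2
= |114.84 + 279.35 + (-1506.96)|/2
= 1112.77/2 = 556.385

556.385


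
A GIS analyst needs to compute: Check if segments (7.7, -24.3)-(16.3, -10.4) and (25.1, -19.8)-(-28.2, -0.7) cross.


Cross products: d1=572.19, d2=-332.94, d3=-203.16, d4=701.97
d1*d2 < 0 and d3*d4 < 0? yes

Yes, they intersect


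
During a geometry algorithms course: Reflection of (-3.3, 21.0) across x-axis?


Reflection over x-axis: (x,y) -> (x,-y)
(-3.3, 21) -> (-3.3, -21)

(-3.3, -21)


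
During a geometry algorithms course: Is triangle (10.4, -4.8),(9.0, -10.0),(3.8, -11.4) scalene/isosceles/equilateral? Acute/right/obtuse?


Side lengths squared: AB^2=29, BC^2=29, CA^2=87.12
Sorted: [29, 29, 87.12]
By sides: Isosceles, By angles: Obtuse

Isosceles, Obtuse


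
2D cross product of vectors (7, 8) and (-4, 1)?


u x v = u_x*v_y - u_y*v_x = 7*1 - 8*(-4)
= 7 - (-32) = 39

39
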